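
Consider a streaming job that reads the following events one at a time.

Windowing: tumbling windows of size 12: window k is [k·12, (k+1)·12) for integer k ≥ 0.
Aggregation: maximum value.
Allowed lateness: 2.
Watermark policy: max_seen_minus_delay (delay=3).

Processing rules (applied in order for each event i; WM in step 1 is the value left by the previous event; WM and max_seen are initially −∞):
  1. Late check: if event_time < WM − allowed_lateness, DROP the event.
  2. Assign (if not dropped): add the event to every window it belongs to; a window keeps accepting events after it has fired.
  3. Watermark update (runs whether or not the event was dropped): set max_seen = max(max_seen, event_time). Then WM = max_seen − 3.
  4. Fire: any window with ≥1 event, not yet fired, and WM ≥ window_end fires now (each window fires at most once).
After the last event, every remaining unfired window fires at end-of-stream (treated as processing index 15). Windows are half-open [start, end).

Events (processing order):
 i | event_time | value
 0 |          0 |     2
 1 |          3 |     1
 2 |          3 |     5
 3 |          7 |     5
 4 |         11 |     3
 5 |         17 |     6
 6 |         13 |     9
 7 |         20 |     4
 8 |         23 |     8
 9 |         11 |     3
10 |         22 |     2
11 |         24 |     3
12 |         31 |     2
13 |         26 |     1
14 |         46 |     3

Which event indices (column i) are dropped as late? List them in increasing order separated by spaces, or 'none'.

9

i=0 t=0 v=2: → [0,12); WM=-3
i=1 t=3 v=1: → [0,12); WM=0
i=2 t=3 v=5: → [0,12); WM=0
i=3 t=7 v=5: → [0,12); WM=4
i=4 t=11 v=3: → [0,12); WM=8
i=5 t=17 v=6: → [12,24); WM=14; [0,12) fires=5
i=6 t=13 v=9: → [12,24); WM=14
i=7 t=20 v=4: → [12,24); WM=17
i=8 t=23 v=8: → [12,24); WM=20
i=9 t=11 v=3: DROP (t<20-2); WM=20
i=10 t=22 v=2: → [12,24); WM=20
i=11 t=24 v=3: → [24,36); WM=21
i=12 t=31 v=2: → [24,36); WM=28; [12,24) fires=9
i=13 t=26 v=1: → [24,36); WM=28
i=14 t=46 v=3: → [36,48); WM=43; [24,36) fires=3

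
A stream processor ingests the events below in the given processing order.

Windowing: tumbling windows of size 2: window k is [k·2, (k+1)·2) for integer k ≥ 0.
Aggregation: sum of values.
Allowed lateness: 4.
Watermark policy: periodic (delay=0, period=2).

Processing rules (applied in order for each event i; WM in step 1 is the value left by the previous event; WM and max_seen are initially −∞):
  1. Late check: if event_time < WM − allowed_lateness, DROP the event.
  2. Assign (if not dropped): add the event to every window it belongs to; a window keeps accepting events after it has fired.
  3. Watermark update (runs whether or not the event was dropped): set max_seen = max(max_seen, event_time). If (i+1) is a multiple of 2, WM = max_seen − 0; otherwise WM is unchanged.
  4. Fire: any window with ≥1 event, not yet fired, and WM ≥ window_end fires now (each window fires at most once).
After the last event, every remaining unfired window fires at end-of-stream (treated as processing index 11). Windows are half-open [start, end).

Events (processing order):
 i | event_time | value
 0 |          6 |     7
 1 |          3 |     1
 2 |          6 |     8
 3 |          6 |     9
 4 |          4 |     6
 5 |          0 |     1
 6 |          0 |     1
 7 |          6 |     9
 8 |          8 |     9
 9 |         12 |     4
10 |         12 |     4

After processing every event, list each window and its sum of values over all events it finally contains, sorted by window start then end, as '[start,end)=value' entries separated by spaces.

[2,4)=1 [4,6)=6 [6,8)=33 [8,10)=9 [12,14)=8

i=0 t=6 v=7: → [6,8); WM=−∞
i=1 t=3 v=1: → [2,4); WM=6; [2,4) fires=1
i=2 t=6 v=8: → [6,8); WM=6
i=3 t=6 v=9: → [6,8); WM=6
i=4 t=4 v=6: → [4,6); WM=6; [4,6) fires=6
i=5 t=0 v=1: DROP (t<6-4); WM=6
i=6 t=0 v=1: DROP (t<6-4); WM=6
i=7 t=6 v=9: → [6,8); WM=6
i=8 t=8 v=9: → [8,10); WM=6
i=9 t=12 v=4: → [12,14); WM=12; [6,8) fires=33 [8,10) fires=9
i=10 t=12 v=4: → [12,14); WM=12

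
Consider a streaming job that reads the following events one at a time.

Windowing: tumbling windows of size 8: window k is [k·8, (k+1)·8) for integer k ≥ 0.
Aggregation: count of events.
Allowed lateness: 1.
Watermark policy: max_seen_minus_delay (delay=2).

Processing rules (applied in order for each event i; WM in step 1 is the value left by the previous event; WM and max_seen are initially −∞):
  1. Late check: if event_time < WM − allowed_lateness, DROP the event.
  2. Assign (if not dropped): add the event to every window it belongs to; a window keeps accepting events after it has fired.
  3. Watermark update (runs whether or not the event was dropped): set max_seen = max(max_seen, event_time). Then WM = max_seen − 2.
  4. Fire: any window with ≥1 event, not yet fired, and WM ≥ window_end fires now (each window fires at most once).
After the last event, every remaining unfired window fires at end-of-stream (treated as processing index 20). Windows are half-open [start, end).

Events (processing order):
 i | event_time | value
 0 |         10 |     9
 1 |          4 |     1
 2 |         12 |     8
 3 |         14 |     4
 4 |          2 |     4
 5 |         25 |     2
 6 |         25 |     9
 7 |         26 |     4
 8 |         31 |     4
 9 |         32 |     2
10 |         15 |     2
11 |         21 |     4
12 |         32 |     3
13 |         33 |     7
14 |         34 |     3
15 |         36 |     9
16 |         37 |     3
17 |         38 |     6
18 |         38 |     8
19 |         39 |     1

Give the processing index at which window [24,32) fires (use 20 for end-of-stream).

14

i=0 t=10 v=9: → [8,16); WM=8
i=1 t=4 v=1: DROP (t<8-1); WM=8
i=2 t=12 v=8: → [8,16); WM=10
i=3 t=14 v=4: → [8,16); WM=12
i=4 t=2 v=4: DROP (t<12-1); WM=12
i=5 t=25 v=2: → [24,32); WM=23; [8,16) fires=3
i=6 t=25 v=9: → [24,32); WM=23
i=7 t=26 v=4: → [24,32); WM=24
i=8 t=31 v=4: → [24,32); WM=29
i=9 t=32 v=2: → [32,40); WM=30
i=10 t=15 v=2: DROP (t<30-1); WM=30
i=11 t=21 v=4: DROP (t<30-1); WM=30
i=12 t=32 v=3: → [32,40); WM=30
i=13 t=33 v=7: → [32,40); WM=31
i=14 t=34 v=3: → [32,40); WM=32; [24,32) fires=4
i=15 t=36 v=9: → [32,40); WM=34
i=16 t=37 v=3: → [32,40); WM=35
i=17 t=38 v=6: → [32,40); WM=36
i=18 t=38 v=8: → [32,40); WM=36
i=19 t=39 v=1: → [32,40); WM=37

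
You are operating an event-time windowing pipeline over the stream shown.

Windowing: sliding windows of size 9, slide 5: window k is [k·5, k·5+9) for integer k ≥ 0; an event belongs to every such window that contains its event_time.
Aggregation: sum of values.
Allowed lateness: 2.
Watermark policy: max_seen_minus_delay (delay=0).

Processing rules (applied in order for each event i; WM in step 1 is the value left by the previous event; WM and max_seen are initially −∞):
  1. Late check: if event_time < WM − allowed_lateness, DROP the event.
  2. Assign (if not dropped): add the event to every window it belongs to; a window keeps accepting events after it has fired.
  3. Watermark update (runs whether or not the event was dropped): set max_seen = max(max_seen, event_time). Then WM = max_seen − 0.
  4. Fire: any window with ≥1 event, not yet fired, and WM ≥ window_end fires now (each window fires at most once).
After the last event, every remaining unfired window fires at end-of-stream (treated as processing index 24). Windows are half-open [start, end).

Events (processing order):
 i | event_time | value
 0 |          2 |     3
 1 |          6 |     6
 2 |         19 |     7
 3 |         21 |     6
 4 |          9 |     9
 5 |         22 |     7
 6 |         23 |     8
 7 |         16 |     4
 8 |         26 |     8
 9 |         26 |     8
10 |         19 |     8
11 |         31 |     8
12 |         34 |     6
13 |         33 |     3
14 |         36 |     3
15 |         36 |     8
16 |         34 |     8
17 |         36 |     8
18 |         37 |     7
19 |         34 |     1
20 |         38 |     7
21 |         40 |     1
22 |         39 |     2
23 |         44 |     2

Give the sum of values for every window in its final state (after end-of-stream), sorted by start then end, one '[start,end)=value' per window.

i=0 t=2 v=3: → [0,9); WM=2
i=1 t=6 v=6: → [5,14),[0,9); WM=6
i=2 t=19 v=7: → [15,24); WM=19; [0,9) fires=9 [5,14) fires=6
i=3 t=21 v=6: → [20,29),[15,24); WM=21
i=4 t=9 v=9: DROP (t<21-2); WM=21
i=5 t=22 v=7: → [20,29),[15,24); WM=22
i=6 t=23 v=8: → [20,29),[15,24); WM=23
i=7 t=16 v=4: DROP (t<23-2); WM=23
i=8 t=26 v=8: → [25,34),[20,29); WM=26; [15,24) fires=28
i=9 t=26 v=8: → [25,34),[20,29); WM=26
i=10 t=19 v=8: DROP (t<26-2); WM=26
i=11 t=31 v=8: → [30,39),[25,34); WM=31; [20,29) fires=37
i=12 t=34 v=6: → [30,39); WM=34; [25,34) fires=24
i=13 t=33 v=3: → [30,39),[25,34); WM=34
i=14 t=36 v=3: → [35,44),[30,39); WM=36
i=15 t=36 v=8: → [35,44),[30,39); WM=36
i=16 t=34 v=8: → [30,39); WM=36
i=17 t=36 v=8: → [35,44),[30,39); WM=36
i=18 t=37 v=7: → [35,44),[30,39); WM=37
i=19 t=34 v=1: DROP (t<37-2); WM=37
i=20 t=38 v=7: → [35,44),[30,39); WM=38
i=21 t=40 v=1: → [40,49),[35,44); WM=40; [30,39) fires=58
i=22 t=39 v=2: → [35,44); WM=40
i=23 t=44 v=2: → [40,49); WM=44; [35,44) fires=36

[0,9)=9 [5,14)=6 [15,24)=28 [20,29)=37 [25,34)=27 [30,39)=58 [35,44)=36 [40,49)=3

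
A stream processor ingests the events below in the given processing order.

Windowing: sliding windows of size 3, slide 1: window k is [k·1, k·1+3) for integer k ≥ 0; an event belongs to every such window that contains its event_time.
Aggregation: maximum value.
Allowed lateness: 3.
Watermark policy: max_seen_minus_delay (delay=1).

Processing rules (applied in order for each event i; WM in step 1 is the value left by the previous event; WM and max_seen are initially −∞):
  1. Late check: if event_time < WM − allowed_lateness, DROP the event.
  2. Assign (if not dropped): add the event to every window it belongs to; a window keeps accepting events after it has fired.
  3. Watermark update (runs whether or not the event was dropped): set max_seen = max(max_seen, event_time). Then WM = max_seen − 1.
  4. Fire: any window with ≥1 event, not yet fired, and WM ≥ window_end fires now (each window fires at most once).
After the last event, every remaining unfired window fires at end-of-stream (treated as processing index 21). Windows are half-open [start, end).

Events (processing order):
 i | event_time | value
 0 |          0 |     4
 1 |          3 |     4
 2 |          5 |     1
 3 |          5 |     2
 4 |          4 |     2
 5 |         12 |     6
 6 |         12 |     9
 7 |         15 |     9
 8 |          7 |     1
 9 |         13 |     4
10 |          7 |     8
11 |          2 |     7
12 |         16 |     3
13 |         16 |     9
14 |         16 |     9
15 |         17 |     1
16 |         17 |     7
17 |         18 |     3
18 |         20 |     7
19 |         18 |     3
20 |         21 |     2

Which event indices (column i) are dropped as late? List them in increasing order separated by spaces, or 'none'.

8 10 11

i=0 t=0 v=4: → [0,3); WM=-1
i=1 t=3 v=4: → [3,6),[2,5),[1,4); WM=2
i=2 t=5 v=1: → [5,8),[4,7),[3,6); WM=4; [0,3) fires=4 [1,4) fires=4
i=3 t=5 v=2: → [5,8),[4,7),[3,6); WM=4
i=4 t=4 v=2: → [4,7),[3,6),[2,5); WM=4
i=5 t=12 v=6: → [12,15),[11,14),[10,13); WM=11; [2,5) fires=4 [3,6) fires=4 [4,7) fires=2 [5,8) fires=2
i=6 t=12 v=9: → [12,15),[11,14),[10,13); WM=11
i=7 t=15 v=9: → [15,18),[14,17),[13,16); WM=14; [10,13) fires=9 [11,14) fires=9
i=8 t=7 v=1: DROP (t<14-3); WM=14
i=9 t=13 v=4: → [13,16),[12,15),[11,14); WM=14
i=10 t=7 v=8: DROP (t<14-3); WM=14
i=11 t=2 v=7: DROP (t<14-3); WM=14
i=12 t=16 v=3: → [16,19),[15,18),[14,17); WM=15; [12,15) fires=9
i=13 t=16 v=9: → [16,19),[15,18),[14,17); WM=15
i=14 t=16 v=9: → [16,19),[15,18),[14,17); WM=15
i=15 t=17 v=1: → [17,20),[16,19),[15,18); WM=16; [13,16) fires=9
i=16 t=17 v=7: → [17,20),[16,19),[15,18); WM=16
i=17 t=18 v=3: → [18,21),[17,20),[16,19); WM=17; [14,17) fires=9
i=18 t=20 v=7: → [20,23),[19,22),[18,21); WM=19; [15,18) fires=9 [16,19) fires=9
i=19 t=18 v=3: → [18,21),[17,20),[16,19); WM=19
i=20 t=21 v=2: → [21,24),[20,23),[19,22); WM=20; [17,20) fires=7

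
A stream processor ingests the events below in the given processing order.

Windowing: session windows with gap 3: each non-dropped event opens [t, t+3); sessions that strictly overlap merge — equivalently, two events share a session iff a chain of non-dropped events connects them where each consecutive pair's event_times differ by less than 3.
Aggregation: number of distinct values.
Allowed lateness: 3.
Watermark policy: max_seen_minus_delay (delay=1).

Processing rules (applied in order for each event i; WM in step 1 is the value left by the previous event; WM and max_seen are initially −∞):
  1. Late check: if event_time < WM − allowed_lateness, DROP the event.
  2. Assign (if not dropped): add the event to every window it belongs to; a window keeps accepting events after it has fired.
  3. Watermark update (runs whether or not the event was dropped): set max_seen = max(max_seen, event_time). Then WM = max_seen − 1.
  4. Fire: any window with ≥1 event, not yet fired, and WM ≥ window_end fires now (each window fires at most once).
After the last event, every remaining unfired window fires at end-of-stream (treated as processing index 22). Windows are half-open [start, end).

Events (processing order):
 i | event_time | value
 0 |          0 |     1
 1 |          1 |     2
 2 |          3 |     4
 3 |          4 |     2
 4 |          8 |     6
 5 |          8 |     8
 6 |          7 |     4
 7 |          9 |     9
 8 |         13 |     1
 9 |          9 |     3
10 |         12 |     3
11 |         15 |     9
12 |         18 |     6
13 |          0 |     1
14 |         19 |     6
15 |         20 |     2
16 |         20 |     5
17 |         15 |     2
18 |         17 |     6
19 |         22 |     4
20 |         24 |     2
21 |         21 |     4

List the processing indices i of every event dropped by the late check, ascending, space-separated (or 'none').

13 17

i=0 t=0 v=1: → [0,3); WM=-1
i=1 t=1 v=2: → [0,4); WM=0
i=2 t=3 v=4: → [0,6); WM=2
i=3 t=4 v=2: → [0,7); WM=3
i=4 t=8 v=6: → [8,11); WM=7
i=5 t=8 v=8: → [8,11); WM=7
i=6 t=7 v=4: → [7,11); WM=7
i=7 t=9 v=9: → [7,12); WM=8
i=8 t=13 v=1: → [13,16); WM=12
i=9 t=9 v=3: → [7,12); WM=12
i=10 t=12 v=3: → [12,16); WM=12
i=11 t=15 v=9: → [12,18); WM=14
i=12 t=18 v=6: → [18,21); WM=17
i=13 t=0 v=1: DROP (t<17-3); WM=17
i=14 t=19 v=6: → [18,22); WM=18
i=15 t=20 v=2: → [18,23); WM=19
i=16 t=20 v=5: → [18,23); WM=19
i=17 t=15 v=2: DROP (t<19-3); WM=19
i=18 t=17 v=6: → [12,23); WM=19
i=19 t=22 v=4: → [12,25); WM=21
i=20 t=24 v=2: → [12,27); WM=23
i=21 t=21 v=4: → [12,27); WM=23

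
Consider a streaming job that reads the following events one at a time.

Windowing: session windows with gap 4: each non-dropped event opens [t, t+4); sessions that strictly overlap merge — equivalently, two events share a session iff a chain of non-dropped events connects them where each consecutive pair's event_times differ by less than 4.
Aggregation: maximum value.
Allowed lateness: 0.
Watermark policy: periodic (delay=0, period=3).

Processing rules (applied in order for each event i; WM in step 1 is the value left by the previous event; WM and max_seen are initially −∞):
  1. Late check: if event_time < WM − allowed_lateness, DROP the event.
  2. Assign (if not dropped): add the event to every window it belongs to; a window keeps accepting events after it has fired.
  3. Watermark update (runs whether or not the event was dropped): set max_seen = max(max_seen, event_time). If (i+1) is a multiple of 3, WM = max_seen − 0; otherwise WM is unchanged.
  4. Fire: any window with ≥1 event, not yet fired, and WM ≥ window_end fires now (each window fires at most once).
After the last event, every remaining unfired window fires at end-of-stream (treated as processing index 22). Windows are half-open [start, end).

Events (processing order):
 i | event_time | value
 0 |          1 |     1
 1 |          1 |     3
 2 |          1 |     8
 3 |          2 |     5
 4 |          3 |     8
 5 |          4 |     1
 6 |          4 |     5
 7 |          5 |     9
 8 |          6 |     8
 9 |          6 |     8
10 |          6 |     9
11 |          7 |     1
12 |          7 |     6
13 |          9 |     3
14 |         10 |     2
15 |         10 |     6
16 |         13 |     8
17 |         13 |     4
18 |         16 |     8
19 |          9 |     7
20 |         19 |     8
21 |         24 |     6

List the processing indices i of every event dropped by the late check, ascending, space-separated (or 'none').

19

i=0 t=1 v=1: → [1,5); WM=−∞
i=1 t=1 v=3: → [1,5); WM=−∞
i=2 t=1 v=8: → [1,5); WM=1
i=3 t=2 v=5: → [1,6); WM=1
i=4 t=3 v=8: → [1,7); WM=1
i=5 t=4 v=1: → [1,8); WM=4
i=6 t=4 v=5: → [1,8); WM=4
i=7 t=5 v=9: → [1,9); WM=4
i=8 t=6 v=8: → [1,10); WM=6
i=9 t=6 v=8: → [1,10); WM=6
i=10 t=6 v=9: → [1,10); WM=6
i=11 t=7 v=1: → [1,11); WM=7
i=12 t=7 v=6: → [1,11); WM=7
i=13 t=9 v=3: → [1,13); WM=7
i=14 t=10 v=2: → [1,14); WM=10
i=15 t=10 v=6: → [1,14); WM=10
i=16 t=13 v=8: → [1,17); WM=10
i=17 t=13 v=4: → [1,17); WM=13
i=18 t=16 v=8: → [1,20); WM=13
i=19 t=9 v=7: DROP (t<13-0); WM=13
i=20 t=19 v=8: → [1,23); WM=19
i=21 t=24 v=6: → [24,28); WM=19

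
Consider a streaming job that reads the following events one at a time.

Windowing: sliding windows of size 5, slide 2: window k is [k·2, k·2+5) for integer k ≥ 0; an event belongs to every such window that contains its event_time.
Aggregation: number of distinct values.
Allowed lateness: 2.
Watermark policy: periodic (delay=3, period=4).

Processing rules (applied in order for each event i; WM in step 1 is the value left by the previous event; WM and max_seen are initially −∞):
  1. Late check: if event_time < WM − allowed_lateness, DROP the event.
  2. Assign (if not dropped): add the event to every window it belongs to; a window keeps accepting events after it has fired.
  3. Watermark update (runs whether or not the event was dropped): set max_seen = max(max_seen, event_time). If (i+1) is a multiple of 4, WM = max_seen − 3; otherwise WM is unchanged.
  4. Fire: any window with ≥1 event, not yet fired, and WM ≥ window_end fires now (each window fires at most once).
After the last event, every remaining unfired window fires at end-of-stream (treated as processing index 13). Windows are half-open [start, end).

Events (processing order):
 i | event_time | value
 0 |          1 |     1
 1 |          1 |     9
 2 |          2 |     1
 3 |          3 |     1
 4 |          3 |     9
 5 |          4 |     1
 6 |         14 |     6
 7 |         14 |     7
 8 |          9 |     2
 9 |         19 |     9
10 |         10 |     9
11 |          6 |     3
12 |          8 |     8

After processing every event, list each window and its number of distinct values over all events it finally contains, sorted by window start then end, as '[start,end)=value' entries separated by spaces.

i=0 t=1 v=1: → [0,5); WM=−∞
i=1 t=1 v=9: → [0,5); WM=−∞
i=2 t=2 v=1: → [2,7),[0,5); WM=−∞
i=3 t=3 v=1: → [2,7),[0,5); WM=0
i=4 t=3 v=9: → [2,7),[0,5); WM=0
i=5 t=4 v=1: → [4,9),[2,7),[0,5); WM=0
i=6 t=14 v=6: → [14,19),[12,17),[10,15); WM=0
i=7 t=14 v=7: → [14,19),[12,17),[10,15); WM=11; [0,5) fires=2 [2,7) fires=2 [4,9) fires=1
i=8 t=9 v=2: → [8,13),[6,11); WM=11; [6,11) fires=1
i=9 t=19 v=9: → [18,23),[16,21); WM=11
i=10 t=10 v=9: → [10,15),[8,13),[6,11); WM=11
i=11 t=6 v=3: DROP (t<11-2); WM=16; [8,13) fires=2 [10,15) fires=3
i=12 t=8 v=8: DROP (t<16-2); WM=16

[0,5)=2 [2,7)=2 [4,9)=1 [6,11)=2 [8,13)=2 [10,15)=3 [12,17)=2 [14,19)=2 [16,21)=1 [18,23)=1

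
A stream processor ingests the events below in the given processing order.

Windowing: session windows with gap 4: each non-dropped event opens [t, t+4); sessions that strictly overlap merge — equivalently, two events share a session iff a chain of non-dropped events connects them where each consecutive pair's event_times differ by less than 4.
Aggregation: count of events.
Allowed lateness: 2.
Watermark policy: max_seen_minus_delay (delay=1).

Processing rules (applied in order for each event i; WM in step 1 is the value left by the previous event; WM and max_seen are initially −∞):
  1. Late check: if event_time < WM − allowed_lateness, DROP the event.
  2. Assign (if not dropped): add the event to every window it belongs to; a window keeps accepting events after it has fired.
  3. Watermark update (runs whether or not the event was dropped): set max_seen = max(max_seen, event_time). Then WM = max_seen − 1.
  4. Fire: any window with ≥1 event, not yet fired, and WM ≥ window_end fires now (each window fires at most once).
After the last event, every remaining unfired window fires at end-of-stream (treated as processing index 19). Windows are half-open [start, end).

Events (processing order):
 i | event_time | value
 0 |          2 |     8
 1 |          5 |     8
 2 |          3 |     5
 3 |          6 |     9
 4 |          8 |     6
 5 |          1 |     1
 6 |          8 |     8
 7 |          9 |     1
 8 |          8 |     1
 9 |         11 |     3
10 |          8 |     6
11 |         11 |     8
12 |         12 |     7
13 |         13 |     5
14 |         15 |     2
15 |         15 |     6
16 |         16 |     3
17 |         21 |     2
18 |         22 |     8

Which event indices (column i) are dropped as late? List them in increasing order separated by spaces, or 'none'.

i=0 t=2 v=8: → [2,6); WM=1
i=1 t=5 v=8: → [2,9); WM=4
i=2 t=3 v=5: → [2,9); WM=4
i=3 t=6 v=9: → [2,10); WM=5
i=4 t=8 v=6: → [2,12); WM=7
i=5 t=1 v=1: DROP (t<7-2); WM=7
i=6 t=8 v=8: → [2,12); WM=7
i=7 t=9 v=1: → [2,13); WM=8
i=8 t=8 v=1: → [2,13); WM=8
i=9 t=11 v=3: → [2,15); WM=10
i=10 t=8 v=6: → [2,15); WM=10
i=11 t=11 v=8: → [2,15); WM=10
i=12 t=12 v=7: → [2,16); WM=11
i=13 t=13 v=5: → [2,17); WM=12
i=14 t=15 v=2: → [2,19); WM=14
i=15 t=15 v=6: → [2,19); WM=14
i=16 t=16 v=3: → [2,20); WM=15
i=17 t=21 v=2: → [21,25); WM=20
i=18 t=22 v=8: → [21,26); WM=21

5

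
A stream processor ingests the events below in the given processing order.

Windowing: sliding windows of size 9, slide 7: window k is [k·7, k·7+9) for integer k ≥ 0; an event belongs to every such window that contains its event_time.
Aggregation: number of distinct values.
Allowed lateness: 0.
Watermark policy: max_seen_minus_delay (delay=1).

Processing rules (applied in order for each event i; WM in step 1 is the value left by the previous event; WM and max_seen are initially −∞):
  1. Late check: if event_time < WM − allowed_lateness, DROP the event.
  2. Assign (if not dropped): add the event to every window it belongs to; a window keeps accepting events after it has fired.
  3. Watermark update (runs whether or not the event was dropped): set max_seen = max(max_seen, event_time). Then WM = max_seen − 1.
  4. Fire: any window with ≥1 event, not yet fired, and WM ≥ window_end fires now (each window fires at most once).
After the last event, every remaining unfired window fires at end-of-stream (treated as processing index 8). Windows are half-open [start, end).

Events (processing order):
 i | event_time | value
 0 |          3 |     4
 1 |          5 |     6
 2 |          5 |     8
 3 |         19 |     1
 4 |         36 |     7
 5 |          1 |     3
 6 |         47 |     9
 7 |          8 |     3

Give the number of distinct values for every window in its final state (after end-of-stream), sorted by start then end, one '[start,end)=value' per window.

i=0 t=3 v=4: → [0,9); WM=2
i=1 t=5 v=6: → [0,9); WM=4
i=2 t=5 v=8: → [0,9); WM=4
i=3 t=19 v=1: → [14,23); WM=18; [0,9) fires=3
i=4 t=36 v=7: → [35,44),[28,37); WM=35; [14,23) fires=1
i=5 t=1 v=3: DROP (t<35-0); WM=35
i=6 t=47 v=9: → [42,51); WM=46; [28,37) fires=1 [35,44) fires=1
i=7 t=8 v=3: DROP (t<46-0); WM=46

[0,9)=3 [14,23)=1 [28,37)=1 [35,44)=1 [42,51)=1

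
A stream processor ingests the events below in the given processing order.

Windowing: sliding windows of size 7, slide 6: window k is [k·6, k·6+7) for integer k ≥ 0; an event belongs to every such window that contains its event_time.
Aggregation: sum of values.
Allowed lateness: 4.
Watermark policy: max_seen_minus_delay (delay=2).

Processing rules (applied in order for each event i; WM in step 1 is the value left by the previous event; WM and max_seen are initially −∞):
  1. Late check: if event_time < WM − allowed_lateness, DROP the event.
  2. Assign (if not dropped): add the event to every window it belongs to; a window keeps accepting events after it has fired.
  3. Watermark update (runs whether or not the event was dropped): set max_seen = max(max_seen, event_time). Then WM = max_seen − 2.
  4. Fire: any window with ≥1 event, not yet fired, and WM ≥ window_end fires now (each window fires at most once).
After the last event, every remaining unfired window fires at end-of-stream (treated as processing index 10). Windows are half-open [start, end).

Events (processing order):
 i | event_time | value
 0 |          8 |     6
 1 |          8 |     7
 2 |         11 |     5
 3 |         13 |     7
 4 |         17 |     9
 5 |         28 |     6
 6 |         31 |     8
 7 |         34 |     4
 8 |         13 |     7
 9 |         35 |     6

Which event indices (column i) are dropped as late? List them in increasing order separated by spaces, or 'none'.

i=0 t=8 v=6: → [6,13); WM=6
i=1 t=8 v=7: → [6,13); WM=6
i=2 t=11 v=5: → [6,13); WM=9
i=3 t=13 v=7: → [12,19); WM=11
i=4 t=17 v=9: → [12,19); WM=15; [6,13) fires=18
i=5 t=28 v=6: → [24,31); WM=26; [12,19) fires=16
i=6 t=31 v=8: → [30,37); WM=29
i=7 t=34 v=4: → [30,37); WM=32; [24,31) fires=6
i=8 t=13 v=7: DROP (t<32-4); WM=32
i=9 t=35 v=6: → [30,37); WM=33

8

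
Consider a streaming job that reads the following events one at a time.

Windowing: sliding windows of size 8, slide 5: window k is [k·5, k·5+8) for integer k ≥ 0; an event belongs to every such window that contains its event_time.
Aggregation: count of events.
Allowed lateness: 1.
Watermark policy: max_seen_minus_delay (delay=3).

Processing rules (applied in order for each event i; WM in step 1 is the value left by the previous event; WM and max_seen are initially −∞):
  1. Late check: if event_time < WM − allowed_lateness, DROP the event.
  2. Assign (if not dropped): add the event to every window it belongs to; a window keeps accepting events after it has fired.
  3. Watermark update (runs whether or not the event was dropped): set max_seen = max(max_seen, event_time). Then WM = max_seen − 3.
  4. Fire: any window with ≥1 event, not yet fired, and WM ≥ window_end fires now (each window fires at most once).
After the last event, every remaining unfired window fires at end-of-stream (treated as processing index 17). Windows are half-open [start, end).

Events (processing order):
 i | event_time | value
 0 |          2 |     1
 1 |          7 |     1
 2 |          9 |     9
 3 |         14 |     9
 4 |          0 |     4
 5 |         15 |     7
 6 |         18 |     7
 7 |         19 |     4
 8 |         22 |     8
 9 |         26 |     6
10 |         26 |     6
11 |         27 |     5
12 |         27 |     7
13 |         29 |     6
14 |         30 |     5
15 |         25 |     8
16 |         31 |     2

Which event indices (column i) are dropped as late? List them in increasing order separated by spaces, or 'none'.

i=0 t=2 v=1: → [0,8); WM=-1
i=1 t=7 v=1: → [5,13),[0,8); WM=4
i=2 t=9 v=9: → [5,13); WM=6
i=3 t=14 v=9: → [10,18); WM=11; [0,8) fires=2
i=4 t=0 v=4: DROP (t<11-1); WM=11
i=5 t=15 v=7: → [15,23),[10,18); WM=12
i=6 t=18 v=7: → [15,23); WM=15; [5,13) fires=2
i=7 t=19 v=4: → [15,23); WM=16
i=8 t=22 v=8: → [20,28),[15,23); WM=19; [10,18) fires=2
i=9 t=26 v=6: → [25,33),[20,28); WM=23; [15,23) fires=4
i=10 t=26 v=6: → [25,33),[20,28); WM=23
i=11 t=27 v=5: → [25,33),[20,28); WM=24
i=12 t=27 v=7: → [25,33),[20,28); WM=24
i=13 t=29 v=6: → [25,33); WM=26
i=14 t=30 v=5: → [30,38),[25,33); WM=27
i=15 t=25 v=8: DROP (t<27-1); WM=27
i=16 t=31 v=2: → [30,38),[25,33); WM=28; [20,28) fires=5

4 15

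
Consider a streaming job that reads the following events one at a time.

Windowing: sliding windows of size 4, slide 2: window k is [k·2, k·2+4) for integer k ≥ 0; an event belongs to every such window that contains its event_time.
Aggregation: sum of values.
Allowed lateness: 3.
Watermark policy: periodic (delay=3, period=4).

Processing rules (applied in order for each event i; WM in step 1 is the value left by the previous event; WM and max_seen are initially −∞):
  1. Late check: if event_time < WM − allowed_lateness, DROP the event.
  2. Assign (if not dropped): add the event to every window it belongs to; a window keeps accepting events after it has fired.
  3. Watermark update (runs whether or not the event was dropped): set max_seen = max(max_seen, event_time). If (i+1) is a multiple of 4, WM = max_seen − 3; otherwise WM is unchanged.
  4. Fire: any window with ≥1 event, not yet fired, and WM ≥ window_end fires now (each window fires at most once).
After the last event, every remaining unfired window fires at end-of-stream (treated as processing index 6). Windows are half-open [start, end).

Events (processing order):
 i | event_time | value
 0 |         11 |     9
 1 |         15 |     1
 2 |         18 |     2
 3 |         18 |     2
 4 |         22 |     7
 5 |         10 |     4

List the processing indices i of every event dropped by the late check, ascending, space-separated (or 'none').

i=0 t=11 v=9: → [10,14),[8,12); WM=−∞
i=1 t=15 v=1: → [14,18),[12,16); WM=−∞
i=2 t=18 v=2: → [18,22),[16,20); WM=−∞
i=3 t=18 v=2: → [18,22),[16,20); WM=15; [8,12) fires=9 [10,14) fires=9
i=4 t=22 v=7: → [22,26),[20,24); WM=15
i=5 t=10 v=4: DROP (t<15-3); WM=15

5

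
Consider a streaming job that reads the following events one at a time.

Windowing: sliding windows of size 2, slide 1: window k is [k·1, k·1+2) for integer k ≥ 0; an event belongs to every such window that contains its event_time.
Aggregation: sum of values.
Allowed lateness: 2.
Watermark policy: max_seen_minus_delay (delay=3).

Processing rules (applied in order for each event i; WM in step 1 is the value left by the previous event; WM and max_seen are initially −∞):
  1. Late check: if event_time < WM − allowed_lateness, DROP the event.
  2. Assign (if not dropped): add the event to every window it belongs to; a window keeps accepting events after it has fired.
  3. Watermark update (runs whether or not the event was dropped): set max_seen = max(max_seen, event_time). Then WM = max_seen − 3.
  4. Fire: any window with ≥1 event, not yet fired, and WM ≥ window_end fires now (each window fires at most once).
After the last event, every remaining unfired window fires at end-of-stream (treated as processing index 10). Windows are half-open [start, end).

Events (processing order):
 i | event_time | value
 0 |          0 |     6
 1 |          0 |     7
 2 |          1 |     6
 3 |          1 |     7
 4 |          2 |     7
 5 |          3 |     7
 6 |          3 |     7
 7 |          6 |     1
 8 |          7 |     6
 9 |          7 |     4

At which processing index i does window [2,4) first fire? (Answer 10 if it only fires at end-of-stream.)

i=0 t=0 v=6: → [0,2); WM=-3
i=1 t=0 v=7: → [0,2); WM=-3
i=2 t=1 v=6: → [1,3),[0,2); WM=-2
i=3 t=1 v=7: → [1,3),[0,2); WM=-2
i=4 t=2 v=7: → [2,4),[1,3); WM=-1
i=5 t=3 v=7: → [3,5),[2,4); WM=0
i=6 t=3 v=7: → [3,5),[2,4); WM=0
i=7 t=6 v=1: → [6,8),[5,7); WM=3; [0,2) fires=26 [1,3) fires=20
i=8 t=7 v=6: → [7,9),[6,8); WM=4; [2,4) fires=21
i=9 t=7 v=4: → [7,9),[6,8); WM=4

8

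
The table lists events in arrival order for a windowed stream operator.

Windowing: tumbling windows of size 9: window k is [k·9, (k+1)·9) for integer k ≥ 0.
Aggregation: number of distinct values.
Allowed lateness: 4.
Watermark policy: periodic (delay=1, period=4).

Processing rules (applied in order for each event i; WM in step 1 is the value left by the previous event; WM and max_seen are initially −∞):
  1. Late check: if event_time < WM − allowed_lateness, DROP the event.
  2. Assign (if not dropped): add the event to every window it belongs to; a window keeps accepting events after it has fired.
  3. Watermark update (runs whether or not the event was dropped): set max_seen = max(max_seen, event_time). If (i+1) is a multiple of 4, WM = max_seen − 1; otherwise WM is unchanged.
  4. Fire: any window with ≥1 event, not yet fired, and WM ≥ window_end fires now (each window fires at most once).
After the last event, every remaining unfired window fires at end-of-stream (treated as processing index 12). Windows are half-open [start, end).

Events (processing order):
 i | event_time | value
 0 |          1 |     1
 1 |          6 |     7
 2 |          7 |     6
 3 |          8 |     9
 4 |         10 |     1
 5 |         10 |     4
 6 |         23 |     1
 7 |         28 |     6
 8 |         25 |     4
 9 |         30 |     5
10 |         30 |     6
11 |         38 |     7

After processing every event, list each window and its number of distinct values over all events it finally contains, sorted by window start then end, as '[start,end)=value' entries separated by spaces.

[0,9)=4 [9,18)=2 [18,27)=2 [27,36)=2 [36,45)=1

i=0 t=1 v=1: → [0,9); WM=−∞
i=1 t=6 v=7: → [0,9); WM=−∞
i=2 t=7 v=6: → [0,9); WM=−∞
i=3 t=8 v=9: → [0,9); WM=7
i=4 t=10 v=1: → [9,18); WM=7
i=5 t=10 v=4: → [9,18); WM=7
i=6 t=23 v=1: → [18,27); WM=7
i=7 t=28 v=6: → [27,36); WM=27; [0,9) fires=4 [9,18) fires=2 [18,27) fires=1
i=8 t=25 v=4: → [18,27); WM=27
i=9 t=30 v=5: → [27,36); WM=27
i=10 t=30 v=6: → [27,36); WM=27
i=11 t=38 v=7: → [36,45); WM=37; [27,36) fires=2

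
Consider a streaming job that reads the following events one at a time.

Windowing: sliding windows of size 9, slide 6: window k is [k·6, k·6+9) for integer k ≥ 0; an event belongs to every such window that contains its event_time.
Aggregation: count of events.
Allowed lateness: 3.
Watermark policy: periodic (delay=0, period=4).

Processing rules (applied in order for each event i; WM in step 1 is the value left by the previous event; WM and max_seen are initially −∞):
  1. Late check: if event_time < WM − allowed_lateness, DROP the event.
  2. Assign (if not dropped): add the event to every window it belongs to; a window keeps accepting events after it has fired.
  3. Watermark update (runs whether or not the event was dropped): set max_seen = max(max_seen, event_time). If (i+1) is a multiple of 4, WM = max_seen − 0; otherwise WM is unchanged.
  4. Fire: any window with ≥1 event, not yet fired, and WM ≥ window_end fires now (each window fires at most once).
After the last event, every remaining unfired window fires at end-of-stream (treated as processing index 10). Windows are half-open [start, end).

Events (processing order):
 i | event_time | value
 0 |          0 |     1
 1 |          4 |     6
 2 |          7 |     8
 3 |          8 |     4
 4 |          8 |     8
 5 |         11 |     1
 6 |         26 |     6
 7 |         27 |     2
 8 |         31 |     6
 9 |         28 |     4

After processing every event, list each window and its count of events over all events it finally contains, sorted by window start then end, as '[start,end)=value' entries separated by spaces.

i=0 t=0 v=1: → [0,9); WM=−∞
i=1 t=4 v=6: → [0,9); WM=−∞
i=2 t=7 v=8: → [6,15),[0,9); WM=−∞
i=3 t=8 v=4: → [6,15),[0,9); WM=8
i=4 t=8 v=8: → [6,15),[0,9); WM=8
i=5 t=11 v=1: → [6,15); WM=8
i=6 t=26 v=6: → [24,33),[18,27); WM=8
i=7 t=27 v=2: → [24,33); WM=27; [0,9) fires=5 [6,15) fires=4 [18,27) fires=1
i=8 t=31 v=6: → [30,39),[24,33); WM=27
i=9 t=28 v=4: → [24,33); WM=27

[0,9)=5 [6,15)=4 [18,27)=1 [24,33)=4 [30,39)=1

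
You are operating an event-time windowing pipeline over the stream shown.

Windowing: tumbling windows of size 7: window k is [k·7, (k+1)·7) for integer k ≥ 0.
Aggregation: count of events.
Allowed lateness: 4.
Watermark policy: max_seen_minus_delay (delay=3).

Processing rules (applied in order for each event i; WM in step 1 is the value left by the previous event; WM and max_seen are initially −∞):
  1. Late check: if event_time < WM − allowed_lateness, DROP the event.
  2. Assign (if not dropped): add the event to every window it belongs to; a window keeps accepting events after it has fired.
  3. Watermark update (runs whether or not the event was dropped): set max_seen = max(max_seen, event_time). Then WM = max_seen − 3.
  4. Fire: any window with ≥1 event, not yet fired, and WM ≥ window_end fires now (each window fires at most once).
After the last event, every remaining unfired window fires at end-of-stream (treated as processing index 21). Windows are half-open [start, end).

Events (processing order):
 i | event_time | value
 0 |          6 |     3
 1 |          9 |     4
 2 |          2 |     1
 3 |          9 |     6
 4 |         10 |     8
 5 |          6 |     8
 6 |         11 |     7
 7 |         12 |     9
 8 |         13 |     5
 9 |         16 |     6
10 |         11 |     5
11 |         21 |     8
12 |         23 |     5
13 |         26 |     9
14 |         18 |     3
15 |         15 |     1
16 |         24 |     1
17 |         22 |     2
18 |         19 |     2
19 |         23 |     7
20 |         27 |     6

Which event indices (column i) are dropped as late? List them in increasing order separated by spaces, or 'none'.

14 15

i=0 t=6 v=3: → [0,7); WM=3
i=1 t=9 v=4: → [7,14); WM=6
i=2 t=2 v=1: → [0,7); WM=6
i=3 t=9 v=6: → [7,14); WM=6
i=4 t=10 v=8: → [7,14); WM=7; [0,7) fires=2
i=5 t=6 v=8: → [0,7); WM=7
i=6 t=11 v=7: → [7,14); WM=8
i=7 t=12 v=9: → [7,14); WM=9
i=8 t=13 v=5: → [7,14); WM=10
i=9 t=16 v=6: → [14,21); WM=13
i=10 t=11 v=5: → [7,14); WM=13
i=11 t=21 v=8: → [21,28); WM=18; [7,14) fires=7
i=12 t=23 v=5: → [21,28); WM=20
i=13 t=26 v=9: → [21,28); WM=23; [14,21) fires=1
i=14 t=18 v=3: DROP (t<23-4); WM=23
i=15 t=15 v=1: DROP (t<23-4); WM=23
i=16 t=24 v=1: → [21,28); WM=23
i=17 t=22 v=2: → [21,28); WM=23
i=18 t=19 v=2: → [14,21); WM=23
i=19 t=23 v=7: → [21,28); WM=23
i=20 t=27 v=6: → [21,28); WM=24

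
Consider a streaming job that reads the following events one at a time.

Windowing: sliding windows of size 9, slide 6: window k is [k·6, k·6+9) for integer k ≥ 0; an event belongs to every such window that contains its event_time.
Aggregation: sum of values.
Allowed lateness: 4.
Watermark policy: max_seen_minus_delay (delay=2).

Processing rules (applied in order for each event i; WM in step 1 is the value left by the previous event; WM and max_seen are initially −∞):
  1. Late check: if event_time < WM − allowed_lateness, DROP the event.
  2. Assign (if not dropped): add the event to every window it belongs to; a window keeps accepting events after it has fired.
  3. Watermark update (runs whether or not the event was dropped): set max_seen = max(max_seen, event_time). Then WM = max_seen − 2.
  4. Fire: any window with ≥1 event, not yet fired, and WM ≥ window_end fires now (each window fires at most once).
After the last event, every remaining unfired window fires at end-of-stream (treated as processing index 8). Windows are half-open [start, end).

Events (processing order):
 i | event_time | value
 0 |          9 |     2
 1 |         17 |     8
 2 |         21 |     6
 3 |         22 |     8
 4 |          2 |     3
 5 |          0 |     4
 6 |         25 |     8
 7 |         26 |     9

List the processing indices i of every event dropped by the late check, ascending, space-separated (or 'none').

4 5

i=0 t=9 v=2: → [6,15); WM=7
i=1 t=17 v=8: → [12,21); WM=15; [6,15) fires=2
i=2 t=21 v=6: → [18,27); WM=19
i=3 t=22 v=8: → [18,27); WM=20
i=4 t=2 v=3: DROP (t<20-4); WM=20
i=5 t=0 v=4: DROP (t<20-4); WM=20
i=6 t=25 v=8: → [24,33),[18,27); WM=23; [12,21) fires=8
i=7 t=26 v=9: → [24,33),[18,27); WM=24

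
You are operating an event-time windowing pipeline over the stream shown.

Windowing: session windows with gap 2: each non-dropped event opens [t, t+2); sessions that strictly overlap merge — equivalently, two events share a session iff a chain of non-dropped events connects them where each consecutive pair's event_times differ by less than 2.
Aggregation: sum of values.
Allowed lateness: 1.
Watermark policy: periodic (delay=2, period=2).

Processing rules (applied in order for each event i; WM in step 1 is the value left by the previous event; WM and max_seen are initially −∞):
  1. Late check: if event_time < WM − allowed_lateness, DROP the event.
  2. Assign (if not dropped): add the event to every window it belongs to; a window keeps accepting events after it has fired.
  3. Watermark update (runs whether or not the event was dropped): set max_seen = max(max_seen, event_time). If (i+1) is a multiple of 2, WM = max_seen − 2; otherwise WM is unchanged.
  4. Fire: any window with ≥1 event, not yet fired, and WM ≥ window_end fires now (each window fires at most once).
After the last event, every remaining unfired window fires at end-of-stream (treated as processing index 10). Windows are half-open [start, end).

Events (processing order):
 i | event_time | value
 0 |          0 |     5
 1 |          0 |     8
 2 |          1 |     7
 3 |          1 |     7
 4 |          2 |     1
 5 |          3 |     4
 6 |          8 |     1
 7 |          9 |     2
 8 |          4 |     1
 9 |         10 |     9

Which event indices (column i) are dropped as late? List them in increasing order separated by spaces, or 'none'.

8

i=0 t=0 v=5: → [0,2); WM=−∞
i=1 t=0 v=8: → [0,2); WM=-2
i=2 t=1 v=7: → [0,3); WM=-2
i=3 t=1 v=7: → [0,3); WM=-1
i=4 t=2 v=1: → [0,4); WM=-1
i=5 t=3 v=4: → [0,5); WM=1
i=6 t=8 v=1: → [8,10); WM=1
i=7 t=9 v=2: → [8,11); WM=7
i=8 t=4 v=1: DROP (t<7-1); WM=7
i=9 t=10 v=9: → [8,12); WM=8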